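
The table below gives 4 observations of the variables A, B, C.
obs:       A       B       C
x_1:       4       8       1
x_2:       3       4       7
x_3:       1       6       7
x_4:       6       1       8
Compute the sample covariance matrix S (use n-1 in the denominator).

Step 1 — column means:
  mean(A) = (4 + 3 + 1 + 6) / 4 = 14/4 = 3.5
  mean(B) = (8 + 4 + 6 + 1) / 4 = 19/4 = 4.75
  mean(C) = (1 + 7 + 7 + 8) / 4 = 23/4 = 5.75

Step 2 — sample covariance S[i,j] = (1/(n-1)) · Σ_k (x_{k,i} - mean_i) · (x_{k,j} - mean_j), with n-1 = 3.
  S[A,A] = ((0.5)·(0.5) + (-0.5)·(-0.5) + (-2.5)·(-2.5) + (2.5)·(2.5)) / 3 = 13/3 = 4.3333
  S[A,B] = ((0.5)·(3.25) + (-0.5)·(-0.75) + (-2.5)·(1.25) + (2.5)·(-3.75)) / 3 = -10.5/3 = -3.5
  S[A,C] = ((0.5)·(-4.75) + (-0.5)·(1.25) + (-2.5)·(1.25) + (2.5)·(2.25)) / 3 = -0.5/3 = -0.1667
  S[B,B] = ((3.25)·(3.25) + (-0.75)·(-0.75) + (1.25)·(1.25) + (-3.75)·(-3.75)) / 3 = 26.75/3 = 8.9167
  S[B,C] = ((3.25)·(-4.75) + (-0.75)·(1.25) + (1.25)·(1.25) + (-3.75)·(2.25)) / 3 = -23.25/3 = -7.75
  S[C,C] = ((-4.75)·(-4.75) + (1.25)·(1.25) + (1.25)·(1.25) + (2.25)·(2.25)) / 3 = 30.75/3 = 10.25

S is symmetric (S[j,i] = S[i,j]). Assembling:

S = [[4.3333, -3.5, -0.1667],
 [-3.5, 8.9167, -7.75],
 [-0.1667, -7.75, 10.25]]


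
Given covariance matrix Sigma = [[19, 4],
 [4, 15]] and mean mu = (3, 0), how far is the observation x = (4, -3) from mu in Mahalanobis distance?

Step 1 — centre the observation: (x - mu) = (1, -3).

Step 2 — invert Sigma. det(Sigma) = 19·15 - (4)² = 269.
  Sigma^{-1} = (1/det) · [[d, -b], [-b, a]] = [[0.0558, -0.0149],
 [-0.0149, 0.0706]].

Step 3 — form the quadratic (x - mu)^T · Sigma^{-1} · (x - mu):
  Sigma^{-1} · (x - mu) = (0.1004, -0.2268).
  (x - mu)^T · [Sigma^{-1} · (x - mu)] = (1)·(0.1004) + (-3)·(-0.2268) = 0.7807.

Step 4 — take square root: d = √(0.7807) ≈ 0.8836.

d(x, mu) = √(0.7807) ≈ 0.8836


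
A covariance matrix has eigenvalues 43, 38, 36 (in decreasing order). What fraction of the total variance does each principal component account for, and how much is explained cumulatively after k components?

Step 1 — total variance = trace(Sigma) = Σ λ_i = 43 + 38 + 36 = 117.

Step 2 — fraction explained by component i = λ_i / Σ λ:
  PC1: 43/117 = 0.3675
  PC2: 38/117 = 0.3248
  PC3: 36/117 = 0.3077

Step 3 — cumulative fraction after k components = (λ_1 + ... + λ_k) / Σ λ:
  k = 1: 43/117 = 0.3675
  k = 2: (43 + 38)/117 = 81/117 = 0.6923
  k = 3: (43 + 38 + 36)/117 = 117/117 = 1

Summary (fraction, with percent):

explained: PC1 0.3675 (36.75%), PC2 0.3248 (32.48%), PC3 0.3077 (30.77%);  cumulative: 0.3675, 0.6923, 1


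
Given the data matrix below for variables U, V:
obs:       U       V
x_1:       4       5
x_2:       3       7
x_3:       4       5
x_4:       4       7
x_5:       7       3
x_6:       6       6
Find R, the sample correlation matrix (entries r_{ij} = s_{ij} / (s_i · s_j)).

Step 1 — column means:
  mean(U) = (4 + 3 + 4 + 4 + 7 + 6) / 6 = 28/6 = 4.6667
  mean(V) = (5 + 7 + 5 + 7 + 3 + 6) / 6 = 33/6 = 5.5

Step 2 — sample variances and covariances s[i,j] = (1/(n-1)) · Σ_k (x_{k,i} - mean_i) · (x_{k,j} - mean_j), with n-1 = 5:
  s[U,U] = ((-0.6667)·(-0.6667) + (-1.6667)·(-1.6667) + (-0.6667)·(-0.6667) + (-0.6667)·(-0.6667) + (2.3333)·(2.3333) + (1.3333)·(1.3333)) / 5 = 11.3333/5 = 2.2667
  s[U,V] = ((-0.6667)·(-0.5) + (-1.6667)·(1.5) + (-0.6667)·(-0.5) + (-0.6667)·(1.5) + (2.3333)·(-2.5) + (1.3333)·(0.5)) / 5 = -8/5 = -1.6
  s[V,V] = ((-0.5)·(-0.5) + (1.5)·(1.5) + (-0.5)·(-0.5) + (1.5)·(1.5) + (-2.5)·(-2.5) + (0.5)·(0.5)) / 5 = 11.5/5 = 2.3
  Sample standard deviations s_i = √(s[i,i]):
  s(U) = √(2.2667) = 1.5055
  s(V) = √(2.3) = 1.5166

Step 3 — r_{ij} = s_{ij} / (s_i · s_j):
  r[U,U] = 1 (diagonal).
  r[U,V] = -1.6 / (1.5055 · 1.5166) = -1.6 / 2.2833 = -0.7007
  r[V,V] = 1 (diagonal).

R is symmetric with unit diagonal. Assembling:

R = [[1, -0.7007],
 [-0.7007, 1]]


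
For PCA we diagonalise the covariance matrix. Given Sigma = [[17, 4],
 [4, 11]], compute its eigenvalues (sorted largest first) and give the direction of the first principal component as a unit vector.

Step 1 — characteristic polynomial of 2×2 Sigma:
  det(Sigma - λI) = λ² - trace · λ + det = 0.
  trace = 17 + 11 = 28, det = 17·11 - (4)² = 171.
Step 2 — discriminant:
  Δ = trace² - 4·det = 784 - 684 = 100.
Step 3 — eigenvalues:
  λ = (trace ± √Δ)/2 = (28 ± 10)/2,
  λ_1 = 19,  λ_2 = 9.

Step 4 — unit eigenvector for λ_1: solve (Sigma - λ_1 I)v = 0. First row:
  (17 - 19)·v_x + (4)·v_y = 0, i.e. (-2)·v_x + (4)·v_y = 0,
  so v ∝ (b, λ_1 - a) = (4, 2) = u.
  ||u|| = √((4)² + (2)²) = √(20) ≈ 4.4721,
  v_1 = u/||u|| ≈ (0.8944, 0.4472) (||v_1|| = 1).

λ_1 = 19,  λ_2 = 9;  v_1 ≈ (0.8944, 0.4472)


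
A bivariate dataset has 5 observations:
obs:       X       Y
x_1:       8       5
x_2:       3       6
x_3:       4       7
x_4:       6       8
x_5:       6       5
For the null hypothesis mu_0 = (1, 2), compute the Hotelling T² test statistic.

Step 1 — sample mean vector:
  mean(X) = (8 + 3 + 4 + 6 + 6) / 5 = 27/5 = 5.4
  mean(Y) = (5 + 6 + 7 + 8 + 5) / 5 = 31/5 = 6.2
  x̄ = (5.4, 6.2),  deviation x̄ - mu_0 = (5.4, 6.2) - (1, 2) = (4.4, 4.2).

Step 2 — sample covariance matrix, S[i,j] = (1/(n-1)) · Σ_k (x_{k,i} - mean_i) · (x_{k,j} - mean_j), divisor n-1 = 4:
  S[X,X] = ((2.6)·(2.6) + (-2.4)·(-2.4) + (-1.4)·(-1.4) + (0.6)·(0.6) + (0.6)·(0.6)) / 4 = 15.2/4 = 3.8
  S[X,Y] = ((2.6)·(-1.2) + (-2.4)·(-0.2) + (-1.4)·(0.8) + (0.6)·(1.8) + (0.6)·(-1.2)) / 4 = -3.4/4 = -0.85
  S[Y,Y] = ((-1.2)·(-1.2) + (-0.2)·(-0.2) + (0.8)·(0.8) + (1.8)·(1.8) + (-1.2)·(-1.2)) / 4 = 6.8/4 = 1.7
  S = [[3.8, -0.85],
 [-0.85, 1.7]].

Step 3 — invert S. det(S) = 3.8·1.7 - (-0.85)² = 5.7375.
  S^{-1} = (1/det) · [[d, -b], [-b, a]] = [[0.2963, 0.1481],
 [0.1481, 0.6623]].

Step 4 — quadratic form (x̄ - mu_0)^T · S^{-1} · (x̄ - mu_0):
  S^{-1} · (x̄ - mu_0) = (1.9259, 3.4336),
  (x̄ - mu_0)^T · [...] = (4.4)·(1.9259) + (4.2)·(3.4336) = 22.895.

Step 5 — scale by n: T² = 5 · 22.895 = 114.4749.

T² ≈ 114.4749


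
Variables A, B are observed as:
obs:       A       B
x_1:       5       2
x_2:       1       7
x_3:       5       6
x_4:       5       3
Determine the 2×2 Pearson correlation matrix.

Step 1 — column means:
  mean(A) = (5 + 1 + 5 + 5) / 4 = 16/4 = 4
  mean(B) = (2 + 7 + 6 + 3) / 4 = 18/4 = 4.5

Step 2 — sample variances and covariances s[i,j] = (1/(n-1)) · Σ_k (x_{k,i} - mean_i) · (x_{k,j} - mean_j), with n-1 = 3:
  s[A,A] = ((1)·(1) + (-3)·(-3) + (1)·(1) + (1)·(1)) / 3 = 12/3 = 4
  s[A,B] = ((1)·(-2.5) + (-3)·(2.5) + (1)·(1.5) + (1)·(-1.5)) / 3 = -10/3 = -3.3333
  s[B,B] = ((-2.5)·(-2.5) + (2.5)·(2.5) + (1.5)·(1.5) + (-1.5)·(-1.5)) / 3 = 17/3 = 5.6667
  Sample standard deviations s_i = √(s[i,i]):
  s(A) = √(4) = 2
  s(B) = √(5.6667) = 2.3805

Step 3 — r_{ij} = s_{ij} / (s_i · s_j):
  r[A,A] = 1 (diagonal).
  r[A,B] = -3.3333 / (2 · 2.3805) = -3.3333 / 4.761 = -0.7001
  r[B,B] = 1 (diagonal).

R is symmetric with unit diagonal. Assembling:

R = [[1, -0.7001],
 [-0.7001, 1]]


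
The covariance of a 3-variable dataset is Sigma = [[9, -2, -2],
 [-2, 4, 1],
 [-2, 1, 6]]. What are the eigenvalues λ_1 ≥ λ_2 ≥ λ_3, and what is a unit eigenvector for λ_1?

Step 1 — characteristic polynomial p(λ) = det(λI - Sigma) = λ³ - tr·λ² + c_1·λ - det, where tr = trace, c_1 = sum of the principal 2×2 minors, det = det(Sigma):
  tr = 9 + 4 + 6 = 19,
  c_1 = (9·4 - (-2)²) + (9·6 - (-2)²) + (4·6 - (1)²) = 32 + 50 + 23 = 105,
  det = 9·(4·6 - (1)²) - (-2)·((-2)·6 - (1)·(-2)) + (-2)·((-2)·(1) - 4·(-2)) = 9·(23) - (-2)·(-10) + (-2)·(6) = 175.
  So p(λ) = λ³ - 19λ² + 105λ - 175.
Step 2 — look for an integer root (rational root theorem: any rational root is an integer divisor of 175). Testing λ = 5:
  p(5) = 125 - 475 + 525 - 175 = 0  ✓
  Dividing out (λ - 5): p(λ) = (λ - 5)(λ² - 14λ + 35).
Step 3 — remaining eigenvalues from the quadratic λ² - 14λ + 35 = 0:
  Δ = 14² - 4·35 = 196 - 140 = 56,  λ = (14 ± √56)/2 = (14 ± 7.4833)/2 ≈ 10.7417 or 3.2583.
  Sorted: λ_1 = 10.7417,  λ_2 = 5,  λ_3 = 3.2583  (check: sum = 19 = tr ✓).

Step 4 — unit eigenvector for λ_1 ≈ 10.7417: v spans the null space of (Sigma - λ_1 I), whose rows are
  r_1 = (-1.7417, -2, -2),  r_2 = (-2, -6.7417, 1),  r_3 = (-2, 1, -4.7417).
  v is orthogonal to every row, so take v ∝ r_1 × r_2 = ((-2)·(1) - (-2)·(-6.7417), (-2)·(-2) - (-1.7417)·(1), (-1.7417)·(-6.7417) - (-2)·(-2)) ≈ (-15.4833, 5.7417, 7.7417).
  Rescale (multiply by -1 so the first nonzero entry is positive): u = (15.4833, -5.7417, -7.7417).
  ||u|| = √((15.4833)² + (-5.7417)² + (-7.7417)²) = √(332.6329) ≈ 18.2382,  v_1 = u/||u|| ≈ (0.8489, -0.3148, -0.4245) (||v_1|| = 1).

λ_1 = 10.7417,  λ_2 = 5,  λ_3 = 3.2583;  v_1 ≈ (0.8489, -0.3148, -0.4245)


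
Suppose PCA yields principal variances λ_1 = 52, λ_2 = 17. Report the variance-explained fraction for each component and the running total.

Step 1 — total variance = trace(Sigma) = Σ λ_i = 52 + 17 = 69.

Step 2 — fraction explained by component i = λ_i / Σ λ:
  PC1: 52/69 = 0.7536
  PC2: 17/69 = 0.2464

Step 3 — cumulative fraction after k components = (λ_1 + ... + λ_k) / Σ λ:
  k = 1: 52/69 = 0.7536
  k = 2: (52 + 17)/69 = 69/69 = 1

Summary (fraction, with percent):

explained: PC1 0.7536 (75.36%), PC2 0.2464 (24.64%);  cumulative: 0.7536, 1


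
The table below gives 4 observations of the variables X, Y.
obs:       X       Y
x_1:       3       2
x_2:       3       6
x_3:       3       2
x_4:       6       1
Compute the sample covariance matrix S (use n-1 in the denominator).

Step 1 — column means:
  mean(X) = (3 + 3 + 3 + 6) / 4 = 15/4 = 3.75
  mean(Y) = (2 + 6 + 2 + 1) / 4 = 11/4 = 2.75

Step 2 — sample covariance S[i,j] = (1/(n-1)) · Σ_k (x_{k,i} - mean_i) · (x_{k,j} - mean_j), with n-1 = 3.
  S[X,X] = ((-0.75)·(-0.75) + (-0.75)·(-0.75) + (-0.75)·(-0.75) + (2.25)·(2.25)) / 3 = 6.75/3 = 2.25
  S[X,Y] = ((-0.75)·(-0.75) + (-0.75)·(3.25) + (-0.75)·(-0.75) + (2.25)·(-1.75)) / 3 = -5.25/3 = -1.75
  S[Y,Y] = ((-0.75)·(-0.75) + (3.25)·(3.25) + (-0.75)·(-0.75) + (-1.75)·(-1.75)) / 3 = 14.75/3 = 4.9167

S is symmetric (S[j,i] = S[i,j]). Assembling:

S = [[2.25, -1.75],
 [-1.75, 4.9167]]


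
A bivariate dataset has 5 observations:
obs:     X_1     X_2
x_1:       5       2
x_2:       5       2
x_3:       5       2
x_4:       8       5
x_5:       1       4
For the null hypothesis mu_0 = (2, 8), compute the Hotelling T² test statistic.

Step 1 — sample mean vector:
  mean(X_1) = (5 + 5 + 5 + 8 + 1) / 5 = 24/5 = 4.8
  mean(X_2) = (2 + 2 + 2 + 5 + 4) / 5 = 15/5 = 3
  x̄ = (4.8, 3),  deviation x̄ - mu_0 = (4.8, 3) - (2, 8) = (2.8, -5).

Step 2 — sample covariance matrix, S[i,j] = (1/(n-1)) · Σ_k (x_{k,i} - mean_i) · (x_{k,j} - mean_j), divisor n-1 = 4:
  S[X_1,X_1] = ((0.2)·(0.2) + (0.2)·(0.2) + (0.2)·(0.2) + (3.2)·(3.2) + (-3.8)·(-3.8)) / 4 = 24.8/4 = 6.2
  S[X_1,X_2] = ((0.2)·(-1) + (0.2)·(-1) + (0.2)·(-1) + (3.2)·(2) + (-3.8)·(1)) / 4 = 2/4 = 0.5
  S[X_2,X_2] = ((-1)·(-1) + (-1)·(-1) + (-1)·(-1) + (2)·(2) + (1)·(1)) / 4 = 8/4 = 2
  S = [[6.2, 0.5],
 [0.5, 2]].

Step 3 — invert S. det(S) = 6.2·2 - (0.5)² = 12.15.
  S^{-1} = (1/det) · [[d, -b], [-b, a]] = [[0.1646, -0.0412],
 [-0.0412, 0.5103]].

Step 4 — quadratic form (x̄ - mu_0)^T · S^{-1} · (x̄ - mu_0):
  S^{-1} · (x̄ - mu_0) = (0.6667, -2.6667),
  (x̄ - mu_0)^T · [...] = (2.8)·(0.6667) + (-5)·(-2.6667) = 15.2.

Step 5 — scale by n: T² = 5 · 15.2 = 76.

T² ≈ 76


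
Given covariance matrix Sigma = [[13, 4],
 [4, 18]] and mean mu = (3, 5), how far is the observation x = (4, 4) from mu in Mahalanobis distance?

Step 1 — centre the observation: (x - mu) = (1, -1).

Step 2 — invert Sigma. det(Sigma) = 13·18 - (4)² = 218.
  Sigma^{-1} = (1/det) · [[d, -b], [-b, a]] = [[0.0826, -0.0183],
 [-0.0183, 0.0596]].

Step 3 — form the quadratic (x - mu)^T · Sigma^{-1} · (x - mu):
  Sigma^{-1} · (x - mu) = (0.1009, -0.078).
  (x - mu)^T · [Sigma^{-1} · (x - mu)] = (1)·(0.1009) + (-1)·(-0.078) = 0.1789.

Step 4 — take square root: d = √(0.1789) ≈ 0.423.

d(x, mu) = √(0.1789) ≈ 0.423


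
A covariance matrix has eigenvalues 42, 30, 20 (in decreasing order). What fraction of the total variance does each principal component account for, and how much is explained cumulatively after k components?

Step 1 — total variance = trace(Sigma) = Σ λ_i = 42 + 30 + 20 = 92.

Step 2 — fraction explained by component i = λ_i / Σ λ:
  PC1: 42/92 = 0.4565
  PC2: 30/92 = 0.3261
  PC3: 20/92 = 0.2174

Step 3 — cumulative fraction after k components = (λ_1 + ... + λ_k) / Σ λ:
  k = 1: 42/92 = 0.4565
  k = 2: (42 + 30)/92 = 72/92 = 0.7826
  k = 3: (42 + 30 + 20)/92 = 92/92 = 1

Summary (fraction, with percent):

explained: PC1 0.4565 (45.65%), PC2 0.3261 (32.61%), PC3 0.2174 (21.74%);  cumulative: 0.4565, 0.7826, 1


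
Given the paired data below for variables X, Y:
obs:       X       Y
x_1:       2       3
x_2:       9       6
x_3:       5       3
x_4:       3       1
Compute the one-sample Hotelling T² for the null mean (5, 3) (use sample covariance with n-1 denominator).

Step 1 — sample mean vector:
  mean(X) = (2 + 9 + 5 + 3) / 4 = 19/4 = 4.75
  mean(Y) = (3 + 6 + 3 + 1) / 4 = 13/4 = 3.25
  x̄ = (4.75, 3.25),  deviation x̄ - mu_0 = (4.75, 3.25) - (5, 3) = (-0.25, 0.25).

Step 2 — sample covariance matrix, S[i,j] = (1/(n-1)) · Σ_k (x_{k,i} - mean_i) · (x_{k,j} - mean_j), divisor n-1 = 3:
  S[X,X] = ((-2.75)·(-2.75) + (4.25)·(4.25) + (0.25)·(0.25) + (-1.75)·(-1.75)) / 3 = 28.75/3 = 9.5833
  S[X,Y] = ((-2.75)·(-0.25) + (4.25)·(2.75) + (0.25)·(-0.25) + (-1.75)·(-2.25)) / 3 = 16.25/3 = 5.4167
  S[Y,Y] = ((-0.25)·(-0.25) + (2.75)·(2.75) + (-0.25)·(-0.25) + (-2.25)·(-2.25)) / 3 = 12.75/3 = 4.25
  S = [[9.5833, 5.4167],
 [5.4167, 4.25]].

Step 3 — invert S. det(S) = 9.5833·4.25 - (5.4167)² = 11.3889.
  S^{-1} = (1/det) · [[d, -b], [-b, a]] = [[0.3732, -0.4756],
 [-0.4756, 0.8415]].

Step 4 — quadratic form (x̄ - mu_0)^T · S^{-1} · (x̄ - mu_0):
  S^{-1} · (x̄ - mu_0) = (-0.2122, 0.3293),
  (x̄ - mu_0)^T · [...] = (-0.25)·(-0.2122) + (0.25)·(0.3293) = 0.1354.

Step 5 — scale by n: T² = 4 · 0.1354 = 0.5415.

T² ≈ 0.5415


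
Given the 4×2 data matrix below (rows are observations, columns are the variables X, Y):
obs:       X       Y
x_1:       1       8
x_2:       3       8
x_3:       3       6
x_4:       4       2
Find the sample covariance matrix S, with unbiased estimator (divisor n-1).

Step 1 — column means:
  mean(X) = (1 + 3 + 3 + 4) / 4 = 11/4 = 2.75
  mean(Y) = (8 + 8 + 6 + 2) / 4 = 24/4 = 6

Step 2 — sample covariance S[i,j] = (1/(n-1)) · Σ_k (x_{k,i} - mean_i) · (x_{k,j} - mean_j), with n-1 = 3.
  S[X,X] = ((-1.75)·(-1.75) + (0.25)·(0.25) + (0.25)·(0.25) + (1.25)·(1.25)) / 3 = 4.75/3 = 1.5833
  S[X,Y] = ((-1.75)·(2) + (0.25)·(2) + (0.25)·(0) + (1.25)·(-4)) / 3 = -8/3 = -2.6667
  S[Y,Y] = ((2)·(2) + (2)·(2) + (0)·(0) + (-4)·(-4)) / 3 = 24/3 = 8

S is symmetric (S[j,i] = S[i,j]). Assembling:

S = [[1.5833, -2.6667],
 [-2.6667, 8]]


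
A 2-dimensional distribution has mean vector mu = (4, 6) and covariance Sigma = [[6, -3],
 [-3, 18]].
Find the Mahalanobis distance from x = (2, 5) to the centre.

Step 1 — centre the observation: (x - mu) = (-2, -1).

Step 2 — invert Sigma. det(Sigma) = 6·18 - (-3)² = 99.
  Sigma^{-1} = (1/det) · [[d, -b], [-b, a]] = [[0.1818, 0.0303],
 [0.0303, 0.0606]].

Step 3 — form the quadratic (x - mu)^T · Sigma^{-1} · (x - mu):
  Sigma^{-1} · (x - mu) = (-0.3939, -0.1212).
  (x - mu)^T · [Sigma^{-1} · (x - mu)] = (-2)·(-0.3939) + (-1)·(-0.1212) = 0.9091.

Step 4 — take square root: d = √(0.9091) ≈ 0.9535.

d(x, mu) = √(0.9091) ≈ 0.9535


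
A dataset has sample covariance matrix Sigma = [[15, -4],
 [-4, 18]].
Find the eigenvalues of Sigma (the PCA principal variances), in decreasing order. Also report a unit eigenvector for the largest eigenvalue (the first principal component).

Step 1 — characteristic polynomial of 2×2 Sigma:
  det(Sigma - λI) = λ² - trace · λ + det = 0.
  trace = 15 + 18 = 33, det = 15·18 - (-4)² = 254.
Step 2 — discriminant:
  Δ = trace² - 4·det = 1089 - 1016 = 73.
Step 3 — eigenvalues:
  λ = (trace ± √Δ)/2 = (33 ± 8.544)/2,
  λ_1 = 20.772,  λ_2 = 12.228.

Step 4 — unit eigenvector for λ_1: solve (Sigma - λ_1 I)v = 0. First row:
  (15 - 20.772)·v_x + (-4)·v_y = 0, i.e. (-5.772)·v_x + (-4)·v_y = 0,
  so v ∝ (b, λ_1 - a) = (-4, 5.772); multiply by -1 so the first entry is positive: u = (4, -5.772).
  ||u|| = √((4)² + (-5.772)²) = √(49.316) ≈ 7.0225,
  v_1 = u/||u|| ≈ (0.5696, -0.8219) (||v_1|| = 1).

λ_1 = 20.772,  λ_2 = 12.228;  v_1 ≈ (0.5696, -0.8219)


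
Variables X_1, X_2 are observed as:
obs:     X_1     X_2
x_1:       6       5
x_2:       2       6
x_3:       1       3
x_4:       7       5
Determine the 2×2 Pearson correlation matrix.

Step 1 — column means:
  mean(X_1) = (6 + 2 + 1 + 7) / 4 = 16/4 = 4
  mean(X_2) = (5 + 6 + 3 + 5) / 4 = 19/4 = 4.75

Step 2 — sample variances and covariances s[i,j] = (1/(n-1)) · Σ_k (x_{k,i} - mean_i) · (x_{k,j} - mean_j), with n-1 = 3:
  s[X_1,X_1] = ((2)·(2) + (-2)·(-2) + (-3)·(-3) + (3)·(3)) / 3 = 26/3 = 8.6667
  s[X_1,X_2] = ((2)·(0.25) + (-2)·(1.25) + (-3)·(-1.75) + (3)·(0.25)) / 3 = 4/3 = 1.3333
  s[X_2,X_2] = ((0.25)·(0.25) + (1.25)·(1.25) + (-1.75)·(-1.75) + (0.25)·(0.25)) / 3 = 4.75/3 = 1.5833
  Sample standard deviations s_i = √(s[i,i]):
  s(X_1) = √(8.6667) = 2.9439
  s(X_2) = √(1.5833) = 1.2583

Step 3 — r_{ij} = s_{ij} / (s_i · s_j):
  r[X_1,X_1] = 1 (diagonal).
  r[X_1,X_2] = 1.3333 / (2.9439 · 1.2583) = 1.3333 / 3.7044 = 0.3599
  r[X_2,X_2] = 1 (diagonal).

R is symmetric with unit diagonal. Assembling:

R = [[1, 0.3599],
 [0.3599, 1]]


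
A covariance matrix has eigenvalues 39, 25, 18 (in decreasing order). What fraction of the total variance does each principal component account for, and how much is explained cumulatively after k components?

Step 1 — total variance = trace(Sigma) = Σ λ_i = 39 + 25 + 18 = 82.

Step 2 — fraction explained by component i = λ_i / Σ λ:
  PC1: 39/82 = 0.4756
  PC2: 25/82 = 0.3049
  PC3: 18/82 = 0.2195

Step 3 — cumulative fraction after k components = (λ_1 + ... + λ_k) / Σ λ:
  k = 1: 39/82 = 0.4756
  k = 2: (39 + 25)/82 = 64/82 = 0.7805
  k = 3: (39 + 25 + 18)/82 = 82/82 = 1

Summary (fraction, with percent):

explained: PC1 0.4756 (47.56%), PC2 0.3049 (30.49%), PC3 0.2195 (21.95%);  cumulative: 0.4756, 0.7805, 1


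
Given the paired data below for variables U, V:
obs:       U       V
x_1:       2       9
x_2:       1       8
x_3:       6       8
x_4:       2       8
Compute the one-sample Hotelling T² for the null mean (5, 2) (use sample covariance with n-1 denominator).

Step 1 — sample mean vector:
  mean(U) = (2 + 1 + 6 + 2) / 4 = 11/4 = 2.75
  mean(V) = (9 + 8 + 8 + 8) / 4 = 33/4 = 8.25
  x̄ = (2.75, 8.25),  deviation x̄ - mu_0 = (2.75, 8.25) - (5, 2) = (-2.25, 6.25).

Step 2 — sample covariance matrix, S[i,j] = (1/(n-1)) · Σ_k (x_{k,i} - mean_i) · (x_{k,j} - mean_j), divisor n-1 = 3:
  S[U,U] = ((-0.75)·(-0.75) + (-1.75)·(-1.75) + (3.25)·(3.25) + (-0.75)·(-0.75)) / 3 = 14.75/3 = 4.9167
  S[U,V] = ((-0.75)·(0.75) + (-1.75)·(-0.25) + (3.25)·(-0.25) + (-0.75)·(-0.25)) / 3 = -0.75/3 = -0.25
  S[V,V] = ((0.75)·(0.75) + (-0.25)·(-0.25) + (-0.25)·(-0.25) + (-0.25)·(-0.25)) / 3 = 0.75/3 = 0.25
  S = [[4.9167, -0.25],
 [-0.25, 0.25]].

Step 3 — invert S. det(S) = 4.9167·0.25 - (-0.25)² = 1.1667.
  S^{-1} = (1/det) · [[d, -b], [-b, a]] = [[0.2143, 0.2143],
 [0.2143, 4.2143]].

Step 4 — quadratic form (x̄ - mu_0)^T · S^{-1} · (x̄ - mu_0):
  S^{-1} · (x̄ - mu_0) = (0.8571, 25.8571),
  (x̄ - mu_0)^T · [...] = (-2.25)·(0.8571) + (6.25)·(25.8571) = 159.6786.

Step 5 — scale by n: T² = 4 · 159.6786 = 638.7143.

T² ≈ 638.7143


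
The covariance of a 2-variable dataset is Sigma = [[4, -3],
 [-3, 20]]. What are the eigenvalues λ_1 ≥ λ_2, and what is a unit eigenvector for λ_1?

Step 1 — characteristic polynomial of 2×2 Sigma:
  det(Sigma - λI) = λ² - trace · λ + det = 0.
  trace = 4 + 20 = 24, det = 4·20 - (-3)² = 71.
Step 2 — discriminant:
  Δ = trace² - 4·det = 576 - 284 = 292.
Step 3 — eigenvalues:
  λ = (trace ± √Δ)/2 = (24 ± 17.088)/2,
  λ_1 = 20.544,  λ_2 = 3.456.

Step 4 — unit eigenvector for λ_1: solve (Sigma - λ_1 I)v = 0. First row:
  (4 - 20.544)·v_x + (-3)·v_y = 0, i.e. (-16.544)·v_x + (-3)·v_y = 0,
  so v ∝ (b, λ_1 - a) = (-3, 16.544); multiply by -1 so the first entry is positive: u = (3, -16.544).
  ||u|| = √((3)² + (-16.544)²) = √(282.7041) ≈ 16.8138,
  v_1 = u/||u|| ≈ (0.1784, -0.984) (||v_1|| = 1).

λ_1 = 20.544,  λ_2 = 3.456;  v_1 ≈ (0.1784, -0.984)


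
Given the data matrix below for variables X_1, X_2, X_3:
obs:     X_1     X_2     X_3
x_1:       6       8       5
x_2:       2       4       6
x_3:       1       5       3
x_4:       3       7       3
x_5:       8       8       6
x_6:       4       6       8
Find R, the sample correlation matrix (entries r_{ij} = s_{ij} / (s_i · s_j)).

Step 1 — column means:
  mean(X_1) = (6 + 2 + 1 + 3 + 8 + 4) / 6 = 24/6 = 4
  mean(X_2) = (8 + 4 + 5 + 7 + 8 + 6) / 6 = 38/6 = 6.3333
  mean(X_3) = (5 + 6 + 3 + 3 + 6 + 8) / 6 = 31/6 = 5.1667

Step 2 — sample variances and covariances s[i,j] = (1/(n-1)) · Σ_k (x_{k,i} - mean_i) · (x_{k,j} - mean_j), with n-1 = 5:
  s[X_1,X_1] = ((2)·(2) + (-2)·(-2) + (-3)·(-3) + (-1)·(-1) + (4)·(4) + (0)·(0)) / 5 = 34/5 = 6.8
  s[X_1,X_2] = ((2)·(1.6667) + (-2)·(-2.3333) + (-3)·(-1.3333) + (-1)·(0.6667) + (4)·(1.6667) + (0)·(-0.3333)) / 5 = 18/5 = 3.6
  s[X_1,X_3] = ((2)·(-0.1667) + (-2)·(0.8333) + (-3)·(-2.1667) + (-1)·(-2.1667) + (4)·(0.8333) + (0)·(2.8333)) / 5 = 10/5 = 2
  s[X_2,X_2] = ((1.6667)·(1.6667) + (-2.3333)·(-2.3333) + (-1.3333)·(-1.3333) + (0.6667)·(0.6667) + (1.6667)·(1.6667) + (-0.3333)·(-0.3333)) / 5 = 13.3333/5 = 2.6667
  s[X_2,X_3] = ((1.6667)·(-0.1667) + (-2.3333)·(0.8333) + (-1.3333)·(-2.1667) + (0.6667)·(-2.1667) + (1.6667)·(0.8333) + (-0.3333)·(2.8333)) / 5 = -0.3333/5 = -0.0667
  s[X_3,X_3] = ((-0.1667)·(-0.1667) + (0.8333)·(0.8333) + (-2.1667)·(-2.1667) + (-2.1667)·(-2.1667) + (0.8333)·(0.8333) + (2.8333)·(2.8333)) / 5 = 18.8333/5 = 3.7667
  Sample standard deviations s_i = √(s[i,i]):
  s(X_1) = √(6.8) = 2.6077
  s(X_2) = √(2.6667) = 1.633
  s(X_3) = √(3.7667) = 1.9408

Step 3 — r_{ij} = s_{ij} / (s_i · s_j):
  r[X_1,X_1] = 1 (diagonal).
  r[X_1,X_2] = 3.6 / (2.6077 · 1.633) = 3.6 / 4.2583 = 0.8454
  r[X_1,X_3] = 2 / (2.6077 · 1.9408) = 2 / 5.061 = 0.3952
  r[X_2,X_2] = 1 (diagonal).
  r[X_2,X_3] = -0.0667 / (1.633 · 1.9408) = -0.0667 / 3.1693 = -0.021
  r[X_3,X_3] = 1 (diagonal).

R is symmetric with unit diagonal. Assembling:

R = [[1, 0.8454, 0.3952],
 [0.8454, 1, -0.021],
 [0.3952, -0.021, 1]]


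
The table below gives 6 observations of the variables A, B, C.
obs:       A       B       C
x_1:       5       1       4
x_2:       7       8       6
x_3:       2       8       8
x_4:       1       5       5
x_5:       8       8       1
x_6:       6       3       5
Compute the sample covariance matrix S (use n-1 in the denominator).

Step 1 — column means:
  mean(A) = (5 + 7 + 2 + 1 + 8 + 6) / 6 = 29/6 = 4.8333
  mean(B) = (1 + 8 + 8 + 5 + 8 + 3) / 6 = 33/6 = 5.5
  mean(C) = (4 + 6 + 8 + 5 + 1 + 5) / 6 = 29/6 = 4.8333

Step 2 — sample covariance S[i,j] = (1/(n-1)) · Σ_k (x_{k,i} - mean_i) · (x_{k,j} - mean_j), with n-1 = 5.
  S[A,A] = ((0.1667)·(0.1667) + (2.1667)·(2.1667) + (-2.8333)·(-2.8333) + (-3.8333)·(-3.8333) + (3.1667)·(3.1667) + (1.1667)·(1.1667)) / 5 = 38.8333/5 = 7.7667
  S[A,B] = ((0.1667)·(-4.5) + (2.1667)·(2.5) + (-2.8333)·(2.5) + (-3.8333)·(-0.5) + (3.1667)·(2.5) + (1.1667)·(-2.5)) / 5 = 4.5/5 = 0.9
  S[A,C] = ((0.1667)·(-0.8333) + (2.1667)·(1.1667) + (-2.8333)·(3.1667) + (-3.8333)·(0.1667) + (3.1667)·(-3.8333) + (1.1667)·(0.1667)) / 5 = -19.1667/5 = -3.8333
  S[B,B] = ((-4.5)·(-4.5) + (2.5)·(2.5) + (2.5)·(2.5) + (-0.5)·(-0.5) + (2.5)·(2.5) + (-2.5)·(-2.5)) / 5 = 45.5/5 = 9.1
  S[B,C] = ((-4.5)·(-0.8333) + (2.5)·(1.1667) + (2.5)·(3.1667) + (-0.5)·(0.1667) + (2.5)·(-3.8333) + (-2.5)·(0.1667)) / 5 = 4.5/5 = 0.9
  S[C,C] = ((-0.8333)·(-0.8333) + (1.1667)·(1.1667) + (3.1667)·(3.1667) + (0.1667)·(0.1667) + (-3.8333)·(-3.8333) + (0.1667)·(0.1667)) / 5 = 26.8333/5 = 5.3667

S is symmetric (S[j,i] = S[i,j]). Assembling:

S = [[7.7667, 0.9, -3.8333],
 [0.9, 9.1, 0.9],
 [-3.8333, 0.9, 5.3667]]


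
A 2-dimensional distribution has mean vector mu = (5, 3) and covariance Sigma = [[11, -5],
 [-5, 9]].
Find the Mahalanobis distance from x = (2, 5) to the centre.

Step 1 — centre the observation: (x - mu) = (-3, 2).

Step 2 — invert Sigma. det(Sigma) = 11·9 - (-5)² = 74.
  Sigma^{-1} = (1/det) · [[d, -b], [-b, a]] = [[0.1216, 0.0676],
 [0.0676, 0.1486]].

Step 3 — form the quadratic (x - mu)^T · Sigma^{-1} · (x - mu):
  Sigma^{-1} · (x - mu) = (-0.2297, 0.0946).
  (x - mu)^T · [Sigma^{-1} · (x - mu)] = (-3)·(-0.2297) + (2)·(0.0946) = 0.8784.

Step 4 — take square root: d = √(0.8784) ≈ 0.9372.

d(x, mu) = √(0.8784) ≈ 0.9372


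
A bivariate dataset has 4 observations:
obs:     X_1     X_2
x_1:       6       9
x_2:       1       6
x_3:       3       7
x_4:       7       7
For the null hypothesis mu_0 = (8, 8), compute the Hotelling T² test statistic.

Step 1 — sample mean vector:
  mean(X_1) = (6 + 1 + 3 + 7) / 4 = 17/4 = 4.25
  mean(X_2) = (9 + 6 + 7 + 7) / 4 = 29/4 = 7.25
  x̄ = (4.25, 7.25),  deviation x̄ - mu_0 = (4.25, 7.25) - (8, 8) = (-3.75, -0.75).

Step 2 — sample covariance matrix, S[i,j] = (1/(n-1)) · Σ_k (x_{k,i} - mean_i) · (x_{k,j} - mean_j), divisor n-1 = 3:
  S[X_1,X_1] = ((1.75)·(1.75) + (-3.25)·(-3.25) + (-1.25)·(-1.25) + (2.75)·(2.75)) / 3 = 22.75/3 = 7.5833
  S[X_1,X_2] = ((1.75)·(1.75) + (-3.25)·(-1.25) + (-1.25)·(-0.25) + (2.75)·(-0.25)) / 3 = 6.75/3 = 2.25
  S[X_2,X_2] = ((1.75)·(1.75) + (-1.25)·(-1.25) + (-0.25)·(-0.25) + (-0.25)·(-0.25)) / 3 = 4.75/3 = 1.5833
  S = [[7.5833, 2.25],
 [2.25, 1.5833]].

Step 3 — invert S. det(S) = 7.5833·1.5833 - (2.25)² = 6.9444.
  S^{-1} = (1/det) · [[d, -b], [-b, a]] = [[0.228, -0.324],
 [-0.324, 1.092]].

Step 4 — quadratic form (x̄ - mu_0)^T · S^{-1} · (x̄ - mu_0):
  S^{-1} · (x̄ - mu_0) = (-0.612, 0.396),
  (x̄ - mu_0)^T · [...] = (-3.75)·(-0.612) + (-0.75)·(0.396) = 1.998.

Step 5 — scale by n: T² = 4 · 1.998 = 7.992.

T² ≈ 7.992


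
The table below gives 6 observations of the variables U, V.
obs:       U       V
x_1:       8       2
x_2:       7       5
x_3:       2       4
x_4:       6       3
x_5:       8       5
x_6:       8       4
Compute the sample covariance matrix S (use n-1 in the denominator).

Step 1 — column means:
  mean(U) = (8 + 7 + 2 + 6 + 8 + 8) / 6 = 39/6 = 6.5
  mean(V) = (2 + 5 + 4 + 3 + 5 + 4) / 6 = 23/6 = 3.8333

Step 2 — sample covariance S[i,j] = (1/(n-1)) · Σ_k (x_{k,i} - mean_i) · (x_{k,j} - mean_j), with n-1 = 5.
  S[U,U] = ((1.5)·(1.5) + (0.5)·(0.5) + (-4.5)·(-4.5) + (-0.5)·(-0.5) + (1.5)·(1.5) + (1.5)·(1.5)) / 5 = 27.5/5 = 5.5
  S[U,V] = ((1.5)·(-1.8333) + (0.5)·(1.1667) + (-4.5)·(0.1667) + (-0.5)·(-0.8333) + (1.5)·(1.1667) + (1.5)·(0.1667)) / 5 = -0.5/5 = -0.1
  S[V,V] = ((-1.8333)·(-1.8333) + (1.1667)·(1.1667) + (0.1667)·(0.1667) + (-0.8333)·(-0.8333) + (1.1667)·(1.1667) + (0.1667)·(0.1667)) / 5 = 6.8333/5 = 1.3667

S is symmetric (S[j,i] = S[i,j]). Assembling:

S = [[5.5, -0.1],
 [-0.1, 1.3667]]


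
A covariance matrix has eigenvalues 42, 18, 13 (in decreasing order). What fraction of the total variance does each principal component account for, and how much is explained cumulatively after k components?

Step 1 — total variance = trace(Sigma) = Σ λ_i = 42 + 18 + 13 = 73.

Step 2 — fraction explained by component i = λ_i / Σ λ:
  PC1: 42/73 = 0.5753
  PC2: 18/73 = 0.2466
  PC3: 13/73 = 0.1781

Step 3 — cumulative fraction after k components = (λ_1 + ... + λ_k) / Σ λ:
  k = 1: 42/73 = 0.5753
  k = 2: (42 + 18)/73 = 60/73 = 0.8219
  k = 3: (42 + 18 + 13)/73 = 73/73 = 1

Summary (fraction, with percent):

explained: PC1 0.5753 (57.53%), PC2 0.2466 (24.66%), PC3 0.1781 (17.81%);  cumulative: 0.5753, 0.8219, 1


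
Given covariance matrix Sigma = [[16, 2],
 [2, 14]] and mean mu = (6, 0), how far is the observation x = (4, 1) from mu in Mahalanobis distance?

Step 1 — centre the observation: (x - mu) = (-2, 1).

Step 2 — invert Sigma. det(Sigma) = 16·14 - (2)² = 220.
  Sigma^{-1} = (1/det) · [[d, -b], [-b, a]] = [[0.0636, -0.0091],
 [-0.0091, 0.0727]].

Step 3 — form the quadratic (x - mu)^T · Sigma^{-1} · (x - mu):
  Sigma^{-1} · (x - mu) = (-0.1364, 0.0909).
  (x - mu)^T · [Sigma^{-1} · (x - mu)] = (-2)·(-0.1364) + (1)·(0.0909) = 0.3636.

Step 4 — take square root: d = √(0.3636) ≈ 0.603.

d(x, mu) = √(0.3636) ≈ 0.603


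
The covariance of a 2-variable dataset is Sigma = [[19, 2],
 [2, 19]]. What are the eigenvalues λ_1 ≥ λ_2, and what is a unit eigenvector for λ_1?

Step 1 — characteristic polynomial of 2×2 Sigma:
  det(Sigma - λI) = λ² - trace · λ + det = 0.
  trace = 19 + 19 = 38, det = 19·19 - (2)² = 357.
Step 2 — discriminant:
  Δ = trace² - 4·det = 1444 - 1428 = 16.
Step 3 — eigenvalues:
  λ = (trace ± √Δ)/2 = (38 ± 4)/2,
  λ_1 = 21,  λ_2 = 17.

Step 4 — unit eigenvector for λ_1: solve (Sigma - λ_1 I)v = 0. First row:
  (19 - 21)·v_x + (2)·v_y = 0, i.e. (-2)·v_x + (2)·v_y = 0,
  so v ∝ (b, λ_1 - a) = (2, 2) = u.
  ||u|| = √((2)² + (2)²) = √(8) ≈ 2.8284,
  v_1 = u/||u|| ≈ (0.7071, 0.7071) (||v_1|| = 1).

λ_1 = 21,  λ_2 = 17;  v_1 ≈ (0.7071, 0.7071)


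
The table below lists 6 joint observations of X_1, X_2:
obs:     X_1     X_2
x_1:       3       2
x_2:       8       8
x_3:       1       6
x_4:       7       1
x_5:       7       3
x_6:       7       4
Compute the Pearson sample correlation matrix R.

Step 1 — column means:
  mean(X_1) = (3 + 8 + 1 + 7 + 7 + 7) / 6 = 33/6 = 5.5
  mean(X_2) = (2 + 8 + 6 + 1 + 3 + 4) / 6 = 24/6 = 4

Step 2 — sample variances and covariances s[i,j] = (1/(n-1)) · Σ_k (x_{k,i} - mean_i) · (x_{k,j} - mean_j), with n-1 = 5:
  s[X_1,X_1] = ((-2.5)·(-2.5) + (2.5)·(2.5) + (-4.5)·(-4.5) + (1.5)·(1.5) + (1.5)·(1.5) + (1.5)·(1.5)) / 5 = 39.5/5 = 7.9
  s[X_1,X_2] = ((-2.5)·(-2) + (2.5)·(4) + (-4.5)·(2) + (1.5)·(-3) + (1.5)·(-1) + (1.5)·(0)) / 5 = 0/5 = 0
  s[X_2,X_2] = ((-2)·(-2) + (4)·(4) + (2)·(2) + (-3)·(-3) + (-1)·(-1) + (0)·(0)) / 5 = 34/5 = 6.8
  Sample standard deviations s_i = √(s[i,i]):
  s(X_1) = √(7.9) = 2.8107
  s(X_2) = √(6.8) = 2.6077

Step 3 — r_{ij} = s_{ij} / (s_i · s_j):
  r[X_1,X_1] = 1 (diagonal).
  r[X_1,X_2] = 0 / (2.8107 · 2.6077) = 0 / 7.3294 = 0
  r[X_2,X_2] = 1 (diagonal).

R is symmetric with unit diagonal. Assembling:

R = [[1, 0],
 [0, 1]]


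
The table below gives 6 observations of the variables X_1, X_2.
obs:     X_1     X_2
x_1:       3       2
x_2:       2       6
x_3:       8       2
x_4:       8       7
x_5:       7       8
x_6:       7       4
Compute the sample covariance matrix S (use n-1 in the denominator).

Step 1 — column means:
  mean(X_1) = (3 + 2 + 8 + 8 + 7 + 7) / 6 = 35/6 = 5.8333
  mean(X_2) = (2 + 6 + 2 + 7 + 8 + 4) / 6 = 29/6 = 4.8333

Step 2 — sample covariance S[i,j] = (1/(n-1)) · Σ_k (x_{k,i} - mean_i) · (x_{k,j} - mean_j), with n-1 = 5.
  S[X_1,X_1] = ((-2.8333)·(-2.8333) + (-3.8333)·(-3.8333) + (2.1667)·(2.1667) + (2.1667)·(2.1667) + (1.1667)·(1.1667) + (1.1667)·(1.1667)) / 5 = 34.8333/5 = 6.9667
  S[X_1,X_2] = ((-2.8333)·(-2.8333) + (-3.8333)·(1.1667) + (2.1667)·(-2.8333) + (2.1667)·(2.1667) + (1.1667)·(3.1667) + (1.1667)·(-0.8333)) / 5 = 4.8333/5 = 0.9667
  S[X_2,X_2] = ((-2.8333)·(-2.8333) + (1.1667)·(1.1667) + (-2.8333)·(-2.8333) + (2.1667)·(2.1667) + (3.1667)·(3.1667) + (-0.8333)·(-0.8333)) / 5 = 32.8333/5 = 6.5667

S is symmetric (S[j,i] = S[i,j]). Assembling:

S = [[6.9667, 0.9667],
 [0.9667, 6.5667]]


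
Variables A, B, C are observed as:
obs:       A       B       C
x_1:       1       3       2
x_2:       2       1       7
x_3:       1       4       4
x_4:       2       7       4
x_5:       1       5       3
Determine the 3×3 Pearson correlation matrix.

Step 1 — column means:
  mean(A) = (1 + 2 + 1 + 2 + 1) / 5 = 7/5 = 1.4
  mean(B) = (3 + 1 + 4 + 7 + 5) / 5 = 20/5 = 4
  mean(C) = (2 + 7 + 4 + 4 + 3) / 5 = 20/5 = 4

Step 2 — sample variances and covariances s[i,j] = (1/(n-1)) · Σ_k (x_{k,i} - mean_i) · (x_{k,j} - mean_j), with n-1 = 4:
  s[A,A] = ((-0.4)·(-0.4) + (0.6)·(0.6) + (-0.4)·(-0.4) + (0.6)·(0.6) + (-0.4)·(-0.4)) / 4 = 1.2/4 = 0.3
  s[A,B] = ((-0.4)·(-1) + (0.6)·(-3) + (-0.4)·(0) + (0.6)·(3) + (-0.4)·(1)) / 4 = 0/4 = 0
  s[A,C] = ((-0.4)·(-2) + (0.6)·(3) + (-0.4)·(0) + (0.6)·(0) + (-0.4)·(-1)) / 4 = 3/4 = 0.75
  s[B,B] = ((-1)·(-1) + (-3)·(-3) + (0)·(0) + (3)·(3) + (1)·(1)) / 4 = 20/4 = 5
  s[B,C] = ((-1)·(-2) + (-3)·(3) + (0)·(0) + (3)·(0) + (1)·(-1)) / 4 = -8/4 = -2
  s[C,C] = ((-2)·(-2) + (3)·(3) + (0)·(0) + (0)·(0) + (-1)·(-1)) / 4 = 14/4 = 3.5
  Sample standard deviations s_i = √(s[i,i]):
  s(A) = √(0.3) = 0.5477
  s(B) = √(5) = 2.2361
  s(C) = √(3.5) = 1.8708

Step 3 — r_{ij} = s_{ij} / (s_i · s_j):
  r[A,A] = 1 (diagonal).
  r[A,B] = 0 / (0.5477 · 2.2361) = 0 / 1.2247 = 0
  r[A,C] = 0.75 / (0.5477 · 1.8708) = 0.75 / 1.0247 = 0.7319
  r[B,B] = 1 (diagonal).
  r[B,C] = -2 / (2.2361 · 1.8708) = -2 / 4.1833 = -0.4781
  r[C,C] = 1 (diagonal).

R is symmetric with unit diagonal. Assembling:

R = [[1, 0, 0.7319],
 [0, 1, -0.4781],
 [0.7319, -0.4781, 1]]


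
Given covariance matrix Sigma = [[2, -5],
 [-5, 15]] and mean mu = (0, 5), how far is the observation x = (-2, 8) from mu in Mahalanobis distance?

Step 1 — centre the observation: (x - mu) = (-2, 3).

Step 2 — invert Sigma. det(Sigma) = 2·15 - (-5)² = 5.
  Sigma^{-1} = (1/det) · [[d, -b], [-b, a]] = [[3, 1],
 [1, 0.4]].

Step 3 — form the quadratic (x - mu)^T · Sigma^{-1} · (x - mu):
  Sigma^{-1} · (x - mu) = (-3, -0.8).
  (x - mu)^T · [Sigma^{-1} · (x - mu)] = (-2)·(-3) + (3)·(-0.8) = 3.6.

Step 4 — take square root: d = √(3.6) ≈ 1.8974.

d(x, mu) = √(3.6) ≈ 1.8974


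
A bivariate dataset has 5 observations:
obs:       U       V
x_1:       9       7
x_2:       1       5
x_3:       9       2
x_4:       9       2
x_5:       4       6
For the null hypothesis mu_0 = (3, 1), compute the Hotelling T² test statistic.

Step 1 — sample mean vector:
  mean(U) = (9 + 1 + 9 + 9 + 4) / 5 = 32/5 = 6.4
  mean(V) = (7 + 5 + 2 + 2 + 6) / 5 = 22/5 = 4.4
  x̄ = (6.4, 4.4),  deviation x̄ - mu_0 = (6.4, 4.4) - (3, 1) = (3.4, 3.4).

Step 2 — sample covariance matrix, S[i,j] = (1/(n-1)) · Σ_k (x_{k,i} - mean_i) · (x_{k,j} - mean_j), divisor n-1 = 4:
  S[U,U] = ((2.6)·(2.6) + (-5.4)·(-5.4) + (2.6)·(2.6) + (2.6)·(2.6) + (-2.4)·(-2.4)) / 4 = 55.2/4 = 13.8
  S[U,V] = ((2.6)·(2.6) + (-5.4)·(0.6) + (2.6)·(-2.4) + (2.6)·(-2.4) + (-2.4)·(1.6)) / 4 = -12.8/4 = -3.2
  S[V,V] = ((2.6)·(2.6) + (0.6)·(0.6) + (-2.4)·(-2.4) + (-2.4)·(-2.4) + (1.6)·(1.6)) / 4 = 21.2/4 = 5.3
  S = [[13.8, -3.2],
 [-3.2, 5.3]].

Step 3 — invert S. det(S) = 13.8·5.3 - (-3.2)² = 62.9.
  S^{-1} = (1/det) · [[d, -b], [-b, a]] = [[0.0843, 0.0509],
 [0.0509, 0.2194]].

Step 4 — quadratic form (x̄ - mu_0)^T · S^{-1} · (x̄ - mu_0):
  S^{-1} · (x̄ - mu_0) = (0.4595, 0.9189),
  (x̄ - mu_0)^T · [...] = (3.4)·(0.4595) + (3.4)·(0.9189) = 4.6865.

Step 5 — scale by n: T² = 5 · 4.6865 = 23.4324.

T² ≈ 23.4324


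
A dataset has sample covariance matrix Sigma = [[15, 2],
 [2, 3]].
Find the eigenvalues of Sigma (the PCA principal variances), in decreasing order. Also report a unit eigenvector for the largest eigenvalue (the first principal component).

Step 1 — characteristic polynomial of 2×2 Sigma:
  det(Sigma - λI) = λ² - trace · λ + det = 0.
  trace = 15 + 3 = 18, det = 15·3 - (2)² = 41.
Step 2 — discriminant:
  Δ = trace² - 4·det = 324 - 164 = 160.
Step 3 — eigenvalues:
  λ = (trace ± √Δ)/2 = (18 ± 12.6491)/2,
  λ_1 = 15.3246,  λ_2 = 2.6754.

Step 4 — unit eigenvector for λ_1: solve (Sigma - λ_1 I)v = 0. First row:
  (15 - 15.3246)·v_x + (2)·v_y = 0, i.e. (-0.3246)·v_x + (2)·v_y = 0,
  so v ∝ (b, λ_1 - a) = (2, 0.3246) = u.
  ||u|| = √((2)² + (0.3246)²) = √(4.1053) ≈ 2.0262,
  v_1 = u/||u|| ≈ (0.9871, 0.1602) (||v_1|| = 1).

λ_1 = 15.3246,  λ_2 = 2.6754;  v_1 ≈ (0.9871, 0.1602)


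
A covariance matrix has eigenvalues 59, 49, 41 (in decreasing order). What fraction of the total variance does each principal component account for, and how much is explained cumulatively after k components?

Step 1 — total variance = trace(Sigma) = Σ λ_i = 59 + 49 + 41 = 149.

Step 2 — fraction explained by component i = λ_i / Σ λ:
  PC1: 59/149 = 0.396
  PC2: 49/149 = 0.3289
  PC3: 41/149 = 0.2752

Step 3 — cumulative fraction after k components = (λ_1 + ... + λ_k) / Σ λ:
  k = 1: 59/149 = 0.396
  k = 2: (59 + 49)/149 = 108/149 = 0.7248
  k = 3: (59 + 49 + 41)/149 = 149/149 = 1

Summary (fraction, with percent):

explained: PC1 0.396 (39.6%), PC2 0.3289 (32.89%), PC3 0.2752 (27.52%);  cumulative: 0.396, 0.7248, 1


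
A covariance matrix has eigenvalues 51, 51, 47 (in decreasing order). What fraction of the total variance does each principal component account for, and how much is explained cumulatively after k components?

Step 1 — total variance = trace(Sigma) = Σ λ_i = 51 + 51 + 47 = 149.

Step 2 — fraction explained by component i = λ_i / Σ λ:
  PC1: 51/149 = 0.3423
  PC2: 51/149 = 0.3423
  PC3: 47/149 = 0.3154

Step 3 — cumulative fraction after k components = (λ_1 + ... + λ_k) / Σ λ:
  k = 1: 51/149 = 0.3423
  k = 2: (51 + 51)/149 = 102/149 = 0.6846
  k = 3: (51 + 51 + 47)/149 = 149/149 = 1

Summary (fraction, with percent):

explained: PC1 0.3423 (34.23%), PC2 0.3423 (34.23%), PC3 0.3154 (31.54%);  cumulative: 0.3423, 0.6846, 1


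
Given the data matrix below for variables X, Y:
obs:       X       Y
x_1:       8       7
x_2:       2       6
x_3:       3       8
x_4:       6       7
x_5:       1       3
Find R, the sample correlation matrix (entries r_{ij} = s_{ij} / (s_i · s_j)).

Step 1 — column means:
  mean(X) = (8 + 2 + 3 + 6 + 1) / 5 = 20/5 = 4
  mean(Y) = (7 + 6 + 8 + 7 + 3) / 5 = 31/5 = 6.2

Step 2 — sample variances and covariances s[i,j] = (1/(n-1)) · Σ_k (x_{k,i} - mean_i) · (x_{k,j} - mean_j), with n-1 = 4:
  s[X,X] = ((4)·(4) + (-2)·(-2) + (-1)·(-1) + (2)·(2) + (-3)·(-3)) / 4 = 34/4 = 8.5
  s[X,Y] = ((4)·(0.8) + (-2)·(-0.2) + (-1)·(1.8) + (2)·(0.8) + (-3)·(-3.2)) / 4 = 13/4 = 3.25
  s[Y,Y] = ((0.8)·(0.8) + (-0.2)·(-0.2) + (1.8)·(1.8) + (0.8)·(0.8) + (-3.2)·(-3.2)) / 4 = 14.8/4 = 3.7
  Sample standard deviations s_i = √(s[i,i]):
  s(X) = √(8.5) = 2.9155
  s(Y) = √(3.7) = 1.9235

Step 3 — r_{ij} = s_{ij} / (s_i · s_j):
  r[X,X] = 1 (diagonal).
  r[X,Y] = 3.25 / (2.9155 · 1.9235) = 3.25 / 5.608 = 0.5795
  r[Y,Y] = 1 (diagonal).

R is symmetric with unit diagonal. Assembling:

R = [[1, 0.5795],
 [0.5795, 1]]


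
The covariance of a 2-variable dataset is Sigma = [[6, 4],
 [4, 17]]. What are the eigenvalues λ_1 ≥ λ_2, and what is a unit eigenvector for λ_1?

Step 1 — characteristic polynomial of 2×2 Sigma:
  det(Sigma - λI) = λ² - trace · λ + det = 0.
  trace = 6 + 17 = 23, det = 6·17 - (4)² = 86.
Step 2 — discriminant:
  Δ = trace² - 4·det = 529 - 344 = 185.
Step 3 — eigenvalues:
  λ = (trace ± √Δ)/2 = (23 ± 13.6015)/2,
  λ_1 = 18.3007,  λ_2 = 4.6993.

Step 4 — unit eigenvector for λ_1: solve (Sigma - λ_1 I)v = 0. First row:
  (6 - 18.3007)·v_x + (4)·v_y = 0, i.e. (-12.3007)·v_x + (4)·v_y = 0,
  so v ∝ (b, λ_1 - a) = (4, 12.3007) = u.
  ||u|| = √((4)² + (12.3007)²) = √(167.3081) ≈ 12.9348,
  v_1 = u/||u|| ≈ (0.3092, 0.951) (||v_1|| = 1).

λ_1 = 18.3007,  λ_2 = 4.6993;  v_1 ≈ (0.3092, 0.951)
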